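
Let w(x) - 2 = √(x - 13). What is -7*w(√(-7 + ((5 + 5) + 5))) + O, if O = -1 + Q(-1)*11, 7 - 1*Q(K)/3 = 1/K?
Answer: 249 - 7*√(-13 + 2*√2) ≈ 249.0 - 22.325*I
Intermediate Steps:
Q(K) = 21 - 3/K
w(x) = 2 + √(-13 + x) (w(x) = 2 + √(x - 13) = 2 + √(-13 + x))
O = 263 (O = -1 + (21 - 3/(-1))*11 = -1 + (21 - 3*(-1))*11 = -1 + (21 + 3)*11 = -1 + 24*11 = -1 + 264 = 263)
-7*w(√(-7 + ((5 + 5) + 5))) + O = -7*(2 + √(-13 + √(-7 + ((5 + 5) + 5)))) + 263 = -7*(2 + √(-13 + √(-7 + (10 + 5)))) + 263 = -7*(2 + √(-13 + √(-7 + 15))) + 263 = -7*(2 + √(-13 + √8)) + 263 = -7*(2 + √(-13 + 2*√2)) + 263 = (-14 - 7*√(-13 + 2*√2)) + 263 = 249 - 7*√(-13 + 2*√2)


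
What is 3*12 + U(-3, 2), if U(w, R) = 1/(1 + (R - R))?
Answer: 37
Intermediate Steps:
U(w, R) = 1 (U(w, R) = 1/(1 + 0) = 1/1 = 1)
3*12 + U(-3, 2) = 3*12 + 1 = 36 + 1 = 37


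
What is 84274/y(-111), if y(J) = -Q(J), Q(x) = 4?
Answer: -42137/2 ≈ -21069.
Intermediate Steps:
y(J) = -4 (y(J) = -1*4 = -4)
84274/y(-111) = 84274/(-4) = 84274*(-¼) = -42137/2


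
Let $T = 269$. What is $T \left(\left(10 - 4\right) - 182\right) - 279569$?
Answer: $-326913$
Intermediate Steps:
$T \left(\left(10 - 4\right) - 182\right) - 279569 = 269 \left(\left(10 - 4\right) - 182\right) - 279569 = 269 \left(6 - 182\right) - 279569 = 269 \left(-176\right) - 279569 = -47344 - 279569 = -326913$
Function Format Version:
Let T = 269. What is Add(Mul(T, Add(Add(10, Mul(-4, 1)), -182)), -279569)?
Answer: -326913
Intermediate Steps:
Add(Mul(T, Add(Add(10, Mul(-4, 1)), -182)), -279569) = Add(Mul(269, Add(Add(10, Mul(-4, 1)), -182)), -279569) = Add(Mul(269, Add(Add(10, -4), -182)), -279569) = Add(Mul(269, Add(6, -182)), -279569) = Add(Mul(269, -176), -279569) = Add(-47344, -279569) = -326913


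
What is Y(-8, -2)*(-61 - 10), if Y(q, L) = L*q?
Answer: -1136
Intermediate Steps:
Y(-8, -2)*(-61 - 10) = (-2*(-8))*(-61 - 10) = 16*(-71) = -1136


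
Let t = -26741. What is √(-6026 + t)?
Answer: I*√32767 ≈ 181.02*I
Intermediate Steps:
√(-6026 + t) = √(-6026 - 26741) = √(-32767) = I*√32767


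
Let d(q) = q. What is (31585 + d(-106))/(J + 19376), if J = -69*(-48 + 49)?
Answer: 31479/19307 ≈ 1.6304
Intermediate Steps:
J = -69 (J = -69*1 = -69)
(31585 + d(-106))/(J + 19376) = (31585 - 106)/(-69 + 19376) = 31479/19307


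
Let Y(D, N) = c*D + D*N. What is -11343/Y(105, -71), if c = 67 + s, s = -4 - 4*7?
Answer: 3781/1260 ≈ 3.0008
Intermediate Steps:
s = -32 (s = -4 - 28 = -32)
c = 35 (c = 67 - 32 = 35)
Y(D, N) = 35*D + D*N
-11343/Y(105, -71) = -11343*1/(105*(35 - 71)) = -11343/(105*(-36)) = -11343/(-3780) = -11343*(-1/3780) = 3781/1260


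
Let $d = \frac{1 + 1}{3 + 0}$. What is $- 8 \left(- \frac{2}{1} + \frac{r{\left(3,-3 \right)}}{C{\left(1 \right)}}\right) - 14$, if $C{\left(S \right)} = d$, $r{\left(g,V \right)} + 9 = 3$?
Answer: $74$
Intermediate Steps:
$r{\left(g,V \right)} = -6$ ($r{\left(g,V \right)} = -9 + 3 = -6$)
$d = \frac{2}{3} \approx 0.66667$
$C{\left(S \right)} = \frac{2}{3}$
$- 8 \left(- \frac{2}{1} + \frac{r{\left(3,-3 \right)}}{C{\left(1 \right)}}\right) - 14 = - 8 \left(- \frac{2}{1} - \frac{6}{\frac{2}{3}}\right) - 14 = - 8 \left(\left(-2\right) 1 - 9\right) - 14 = - 8 \left(-2 - 9\right) - 14 = \left(-8\right) \left(-11\right) - 14 = 88 - 14 = 74$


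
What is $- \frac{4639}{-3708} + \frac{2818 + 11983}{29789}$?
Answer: $\frac{193073279}{110457612} \approx 1.7479$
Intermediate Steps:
$- \frac{4639}{-3708} + \frac{2818 + 11983}{29789} = \left(-4639\right) \left(- \frac{1}{3708}\right) + 14801 \cdot \frac{1}{29789} = \frac{4639}{3708} + \frac{14801}{29789} = \frac{193073279}{110457612}$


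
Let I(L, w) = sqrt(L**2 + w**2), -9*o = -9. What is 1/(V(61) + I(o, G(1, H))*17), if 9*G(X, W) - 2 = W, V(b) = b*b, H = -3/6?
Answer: 133956/498439583 - 102*sqrt(37)/498439583 ≈ 0.00026751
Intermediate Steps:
H = -1/2 (H = -3*1/6 = -1/2 ≈ -0.50000)
V(b) = b**2
G(X, W) = 2/9 + W/9
o = 1 (o = -1/9*(-9) = 1)
1/(V(61) + I(o, G(1, H))*17) = 1/(61**2 + sqrt(1**2 + (2/9 + (1/9)*(-1/2))**2)*17) = 1/(3721 + sqrt(1 + (2/9 - 1/18)**2)*17) = 1/(3721 + sqrt(1 + (1/6)**2)*17) = 1/(3721 + sqrt(1 + 1/36)*17) = 1/(3721 + sqrt(37/36)*17) = 1/(3721 + (sqrt(37)/6)*17) = 1/(3721 + 17*sqrt(37)/6)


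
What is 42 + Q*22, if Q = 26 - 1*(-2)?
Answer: 658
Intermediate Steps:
Q = 28 (Q = 26 + 2 = 28)
42 + Q*22 = 42 + 28*22 = 42 + 616 = 658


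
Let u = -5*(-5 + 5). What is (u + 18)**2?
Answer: 324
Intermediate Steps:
u = 0 (u = -5*0 = 0)
(u + 18)**2 = (0 + 18)**2 = 18**2 = 324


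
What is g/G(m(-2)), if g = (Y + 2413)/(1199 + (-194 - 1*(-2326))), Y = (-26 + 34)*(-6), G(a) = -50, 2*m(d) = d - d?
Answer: -473/33310 ≈ -0.014200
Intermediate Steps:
m(d) = 0 (m(d) = (d - d)/2 = (½)*0 = 0)
Y = -48 (Y = 8*(-6) = -48)
g = 2365/3331 (g = (-48 + 2413)/(1199 + (-194 - 1*(-2326))) = 2365/(1199 + (-194 + 2326)) = 2365/(1199 + 2132) = 2365/3331 ≈ 0.71000)
g/G(m(-2)) = (2365/3331)/(-50) = (2365/3331)*(-1/50) = -473/33310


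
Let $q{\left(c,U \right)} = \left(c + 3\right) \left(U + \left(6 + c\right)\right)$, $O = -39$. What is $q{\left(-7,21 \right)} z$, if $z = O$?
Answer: $3120$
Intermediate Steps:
$z = -39$
$q{\left(c,U \right)} = \left(3 + c\right) \left(6 + U + c\right)$
$q{\left(-7,21 \right)} z = \left(18 + \left(-7\right)^{2} + 3 \cdot 21 + 9 \left(-7\right) + 21 \left(-7\right)\right) \left(-39\right) = \left(18 + 49 + 63 - 63 - 147\right) \left(-39\right) = \left(-80\right) \left(-39\right) = 3120$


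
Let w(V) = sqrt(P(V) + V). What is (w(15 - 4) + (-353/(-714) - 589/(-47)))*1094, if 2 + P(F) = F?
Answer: 239113939/16779 + 2188*sqrt(5) ≈ 19143.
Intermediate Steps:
P(F) = -2 + F
w(V) = sqrt(-2 + 2*V) (w(V) = sqrt((-2 + V) + V) = sqrt(-2 + 2*V))
(w(15 - 4) + (-353/(-714) - 589/(-47)))*1094 = (sqrt(-2 + 2*(15 - 4)) + (-353/(-714) - 589/(-47)))*1094 = (sqrt(-2 + 2*11) + (-353*(-1/714) - 589*(-1/47)))*1094 = (sqrt(-2 + 22) + (353/714 + 589/47))*1094 = (sqrt(20) + 437137/33558)*1094 = (2*sqrt(5) + 437137/33558)*1094 = (437137/33558 + 2*sqrt(5))*1094 = 239113939/16779 + 2188*sqrt(5)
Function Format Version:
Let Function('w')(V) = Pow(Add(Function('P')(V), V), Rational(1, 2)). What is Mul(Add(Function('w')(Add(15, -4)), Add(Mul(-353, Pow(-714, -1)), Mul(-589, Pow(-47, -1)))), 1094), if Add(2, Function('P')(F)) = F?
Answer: Add(Rational(239113939, 16779), Mul(2188, Pow(5, Rational(1, 2)))) ≈ 19143.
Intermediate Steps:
Function('P')(F) = Add(-2, F)
Function('w')(V) = Pow(Add(-2, Mul(2, V)), Rational(1, 2)) (Function('w')(V) = Pow(Add(Add(-2, V), V), Rational(1, 2)) = Pow(Add(-2, Mul(2, V)), Rational(1, 2)))
Mul(Add(Function('w')(Add(15, -4)), Add(Mul(-353, Pow(-714, -1)), Mul(-589, Pow(-47, -1)))), 1094) = Mul(Add(Pow(Add(-2, Mul(2, Add(15, -4))), Rational(1, 2)), Add(Mul(-353, Pow(-714, -1)), Mul(-589, Pow(-47, -1)))), 1094) = Mul(Add(Pow(Add(-2, Mul(2, 11)), Rational(1, 2)), Add(Mul(-353, Rational(-1, 714)), Mul(-589, Rational(-1, 47)))), 1094) = Mul(Add(Pow(Add(-2, 22), Rational(1, 2)), Add(Rational(353, 714), Rational(589, 47))), 1094) = Mul(Add(Pow(20, Rational(1, 2)), Rational(437137, 33558)), 1094) = Mul(Add(Mul(2, Pow(5, Rational(1, 2))), Rational(437137, 33558)), 1094) = Mul(Add(Rational(437137, 33558), Mul(2, Pow(5, Rational(1, 2)))), 1094) = Add(Rational(239113939, 16779), Mul(2188, Pow(5, Rational(1, 2))))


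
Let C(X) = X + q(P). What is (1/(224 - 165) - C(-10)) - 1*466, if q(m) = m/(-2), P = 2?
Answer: -26844/59 ≈ -454.98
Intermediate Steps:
q(m) = -m/2 (q(m) = m*(-1/2) = -m/2)
C(X) = -1 + X (C(X) = X - 1/2*2 = X - 1 = -1 + X)
(1/(224 - 165) - C(-10)) - 1*466 = (1/(224 - 165) - (-1 - 10)) - 1*466 = (1/59 - 1*(-11)) - 466 = (1/59 + 11) - 466 = 650/59 - 466 = -26844/59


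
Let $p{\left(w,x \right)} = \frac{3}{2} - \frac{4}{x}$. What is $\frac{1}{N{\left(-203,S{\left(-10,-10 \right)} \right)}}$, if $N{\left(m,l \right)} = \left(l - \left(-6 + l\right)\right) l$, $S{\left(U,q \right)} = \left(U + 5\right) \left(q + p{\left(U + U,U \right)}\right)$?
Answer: $\frac{1}{243} \approx 0.0041152$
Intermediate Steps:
$p{\left(w,x \right)} = \frac{3}{2} - \frac{4}{x}$ ($p{\left(w,x \right)} = 3 \cdot \frac{1}{2} - \frac{4}{x} = \frac{3}{2} - \frac{4}{x}$)
$S{\left(U,q \right)} = \left(5 + U\right) \left(\frac{3}{2} + q - \frac{4}{U}\right)$ ($S{\left(U,q \right)} = \left(U + 5\right) \left(q + \left(\frac{3}{2} - \frac{4}{U}\right)\right) = \left(5 + U\right) \left(\frac{3}{2} + q - \frac{4}{U}\right)$)
$N{\left(m,l \right)} = 6 l$
$\frac{1}{N{\left(-203,S{\left(-10,-10 \right)} \right)}} = \frac{1}{6 \left(\frac{7}{2} - \frac{20}{-10} + 5 \left(-10\right) + \frac{3}{2} \left(-10\right) - -100\right)} = \frac{1}{6 \left(\frac{7}{2} - -2 - 50 - 15 + 100\right)} = \frac{1}{6 \left(\frac{7}{2} + 2 - 50 - 15 + 100\right)} = \frac{1}{6 \cdot \frac{81}{2}} = \frac{1}{243}$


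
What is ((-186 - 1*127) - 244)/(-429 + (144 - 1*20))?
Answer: 557/305 ≈ 1.8262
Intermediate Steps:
((-186 - 1*127) - 244)/(-429 + (144 - 1*20)) = ((-186 - 127) - 244)/(-429 + (144 - 20)) = (-313 - 244)/(-429 + 124) = -557/(-305) = -557*(-1/305) = 557/305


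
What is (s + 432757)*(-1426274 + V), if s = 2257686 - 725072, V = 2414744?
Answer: 1942710272370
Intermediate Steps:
s = 1532614
(s + 432757)*(-1426274 + V) = (1532614 + 432757)*(-1426274 + 2414744) = 1965371*988470 = 1942710272370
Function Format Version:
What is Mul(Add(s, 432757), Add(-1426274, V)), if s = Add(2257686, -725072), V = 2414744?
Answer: 1942710272370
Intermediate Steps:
s = 1532614
Mul(Add(s, 432757), Add(-1426274, V)) = Mul(Add(1532614, 432757), Add(-1426274, 2414744)) = Mul(1965371, 988470) = 1942710272370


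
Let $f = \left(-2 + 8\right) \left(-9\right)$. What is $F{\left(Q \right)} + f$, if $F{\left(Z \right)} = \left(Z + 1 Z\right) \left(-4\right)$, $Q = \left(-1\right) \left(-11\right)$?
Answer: $-142$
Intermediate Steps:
$Q = 11$
$f = -54$ ($f = 6 \left(-9\right) = -54$)
$F{\left(Z \right)} = - 8 Z$ ($F{\left(Z \right)} = \left(Z + Z\right) \left(-4\right) = 2 Z \left(-4\right) = - 8 Z$)
$F{\left(Q \right)} + f = \left(-8\right) 11 - 54 = -88 - 54 = -142$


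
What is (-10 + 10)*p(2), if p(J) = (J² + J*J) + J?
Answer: 0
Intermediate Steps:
p(J) = J + 2*J² (p(J) = (J² + J²) + J = 2*J² + J = J + 2*J²)
(-10 + 10)*p(2) = (-10 + 10)*(2*(1 + 2*2)) = 0*(2*(1 + 4)) = 0*(2*5) = 0*10 = 0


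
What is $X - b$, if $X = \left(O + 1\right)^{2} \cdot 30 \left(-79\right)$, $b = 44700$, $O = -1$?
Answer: $-44700$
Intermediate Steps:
$X = 0$ ($X = \left(-1 + 1\right)^{2} \cdot 30 \left(-79\right) = 0^{2} \cdot 30 \left(-79\right) = 0 \cdot 30 \left(-79\right) = 0 \left(-79\right) = 0$)
$X - b = 0 - 44700 = -44700$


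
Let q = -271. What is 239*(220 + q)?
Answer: -12189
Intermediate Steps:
239*(220 + q) = 239*(220 - 271) = 239*(-51) = -12189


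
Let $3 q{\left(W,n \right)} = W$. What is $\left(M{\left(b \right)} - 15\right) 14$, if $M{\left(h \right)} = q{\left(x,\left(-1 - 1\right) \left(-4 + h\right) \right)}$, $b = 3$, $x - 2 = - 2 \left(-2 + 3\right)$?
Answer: $-210$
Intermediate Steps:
$x = 0$ ($x = 2 - 2 \left(-2 + 3\right) = 2 - 2 = 0$)
$q{\left(W,n \right)} = \frac{W}{3}$
$M{\left(h \right)} = 0$ ($M{\left(h \right)} = \frac{1}{3} \cdot 0 = 0$)
$\left(M{\left(b \right)} - 15\right) 14 = \left(0 - 15\right) 14 = \left(-15\right) 14 = -210$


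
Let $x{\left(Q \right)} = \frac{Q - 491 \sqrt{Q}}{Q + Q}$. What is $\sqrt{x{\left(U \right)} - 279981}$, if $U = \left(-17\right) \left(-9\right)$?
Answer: $\frac{\sqrt{-2912917122 - 50082 \sqrt{17}}}{102} \approx 529.15 i$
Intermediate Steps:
$U = 153$
$x{\left(Q \right)} = \frac{Q - 491 \sqrt{Q}}{2 Q}$
$\sqrt{x{\left(U \right)} - 279981} = \sqrt{\left(\frac{1}{2} - \frac{491}{2 \cdot 3 \sqrt{17}}\right) - 279981} = \sqrt{\left(\frac{1}{2} - \frac{491 \frac{\sqrt{17}}{51}}{2}\right) - 279981} = \sqrt{\left(\frac{1}{2} - \frac{491 \sqrt{17}}{102}\right) - 279981} = \sqrt{- \frac{559961}{2} - \frac{491 \sqrt{17}}{102}}$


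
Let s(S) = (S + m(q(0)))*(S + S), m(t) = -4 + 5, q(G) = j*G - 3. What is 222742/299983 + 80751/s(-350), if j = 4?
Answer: 78639797833/73285846900 ≈ 1.0731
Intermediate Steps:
q(G) = -3 + 4*G (q(G) = 4*G - 3 = -3 + 4*G)
m(t) = 1
s(S) = 2*S*(1 + S) (s(S) = (S + 1)*(S + S) = (1 + S)*(2*S) = 2*S*(1 + S))
222742/299983 + 80751/s(-350) = 222742/299983 + 80751/((2*(-350)*(1 - 350))) = 222742*(1/299983) + 80751/((2*(-350)*(-349))) = 222742/299983 + 80751/244300 = 78639797833/73285846900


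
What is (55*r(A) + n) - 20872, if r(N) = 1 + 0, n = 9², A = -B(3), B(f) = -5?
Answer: -20736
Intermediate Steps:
A = 5 (A = -1*(-5) = 5)
n = 81
r(N) = 1
(55*r(A) + n) - 20872 = (55*1 + 81) - 20872 = (55 + 81) - 20872 = 136 - 20872 = -20736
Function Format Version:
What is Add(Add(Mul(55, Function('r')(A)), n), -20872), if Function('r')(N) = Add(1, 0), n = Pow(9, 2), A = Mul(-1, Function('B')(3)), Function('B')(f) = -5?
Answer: -20736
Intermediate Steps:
A = 5 (A = Mul(-1, -5) = 5)
n = 81
Function('r')(N) = 1
Add(Add(Mul(55, Function('r')(A)), n), -20872) = Add(Add(Mul(55, 1), 81), -20872) = Add(Add(55, 81), -20872) = Add(136, -20872) = -20736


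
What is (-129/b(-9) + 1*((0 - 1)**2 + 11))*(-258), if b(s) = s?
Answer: -6794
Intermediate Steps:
(-129/b(-9) + 1*((0 - 1)**2 + 11))*(-258) = (-129/(-9) + 1*((0 - 1)**2 + 11))*(-258) = (-129*(-1/9) + 1*((-1)**2 + 11))*(-258) = (43/3 + 1*(1 + 11))*(-258) = (43/3 + 1*12)*(-258) = (43/3 + 12)*(-258) = (79/3)*(-258) = -6794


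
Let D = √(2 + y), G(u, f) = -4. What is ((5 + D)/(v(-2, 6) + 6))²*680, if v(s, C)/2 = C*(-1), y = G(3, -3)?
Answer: 3910/9 + 1700*I*√2/9 ≈ 434.44 + 267.13*I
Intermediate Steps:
y = -4
v(s, C) = -2*C (v(s, C) = 2*(C*(-1)) = 2*(-C) = -2*C)
D = I*√2 (D = √(2 - 4) = √(-2) = I*√2 ≈ 1.4142*I)
((5 + D)/(v(-2, 6) + 6))²*680 = ((5 + I*√2)/(-2*6 + 6))²*680 = ((5 + I*√2)/(-12 + 6))²*680 = ((5 + I*√2)/(-6))²*680 = ((5 + I*√2)*(-⅙))²*680 = (-⅚ - I*√2/6)²*680 = 680*(-⅚ - I*√2/6)²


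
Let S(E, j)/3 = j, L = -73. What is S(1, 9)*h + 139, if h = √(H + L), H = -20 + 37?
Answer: 139 + 54*I*√14 ≈ 139.0 + 202.05*I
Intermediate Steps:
H = 17
S(E, j) = 3*j
h = 2*I*√14 (h = √(17 - 73) = √(-56) = 2*I*√14 ≈ 7.4833*I)
S(1, 9)*h + 139 = (3*9)*(2*I*√14) + 139 = 27*(2*I*√14) + 139 = 54*I*√14 + 139 = 139 + 54*I*√14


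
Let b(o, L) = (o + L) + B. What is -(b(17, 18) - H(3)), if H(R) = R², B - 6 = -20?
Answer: -12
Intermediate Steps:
B = -14 (B = 6 - 20 = -14)
b(o, L) = -14 + L + o (b(o, L) = (o + L) - 14 = (L + o) - 14 = -14 + L + o)
-(b(17, 18) - H(3)) = -((-14 + 18 + 17) - 1*3²) = -(21 - 1*9) = -(21 - 9) = -1*12 = -12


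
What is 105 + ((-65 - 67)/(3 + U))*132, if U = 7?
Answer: -8187/5 ≈ -1637.4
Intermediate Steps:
105 + ((-65 - 67)/(3 + U))*132 = 105 + ((-65 - 67)/(3 + 7))*132 = 105 - 132/10*132 = 105 - 132*1/10*132 = 105 - 66/5*132 = 105 - 8712/5 = -8187/5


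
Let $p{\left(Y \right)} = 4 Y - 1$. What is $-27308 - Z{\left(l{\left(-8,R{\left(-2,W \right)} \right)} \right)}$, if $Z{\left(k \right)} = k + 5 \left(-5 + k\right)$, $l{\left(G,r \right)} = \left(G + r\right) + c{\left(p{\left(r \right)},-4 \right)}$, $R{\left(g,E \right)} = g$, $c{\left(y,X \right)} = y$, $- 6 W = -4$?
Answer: $-27169$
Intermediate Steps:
$W = \frac{2}{3}$ ($W = \left(- \frac{1}{6}\right) \left(-4\right) = \frac{2}{3} \approx 0.66667$)
$p{\left(Y \right)} = -1 + 4 Y$
$l{\left(G,r \right)} = -1 + G + 5 r$ ($l{\left(G,r \right)} = \left(G + r\right) + \left(-1 + 4 r\right) = -1 + G + 5 r$)
$Z{\left(k \right)} = -25 + 6 k$ ($Z{\left(k \right)} = k + \left(-25 + 5 k\right) = -25 + 6 k$)
$-27308 - Z{\left(l{\left(-8,R{\left(-2,W \right)} \right)} \right)} = -27308 - \left(-25 + 6 \left(-1 - 8 + 5 \left(-2\right)\right)\right) = -27308 - \left(-25 + 6 \left(-1 - 8 - 10\right)\right) = -27308 - \left(-25 + 6 \left(-19\right)\right) = -27308 - \left(-25 - 114\right) = -27308 - -139 = -27308 + 139 = -27169$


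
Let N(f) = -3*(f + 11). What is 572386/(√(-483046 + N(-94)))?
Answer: -572386*I*√9853/68971 ≈ -823.77*I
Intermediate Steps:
N(f) = -33 - 3*f (N(f) = -3*(11 + f) = -33 - 3*f)
572386/(√(-483046 + N(-94))) = 572386/(√(-483046 + (-33 - 3*(-94)))) = 572386/(√(-483046 + (-33 + 282))) = 572386/(√(-483046 + 249)) = 572386/(√(-482797)) = 572386/((7*I*√9853)) = 572386*(-I*√9853/68971) = -572386*I*√9853/68971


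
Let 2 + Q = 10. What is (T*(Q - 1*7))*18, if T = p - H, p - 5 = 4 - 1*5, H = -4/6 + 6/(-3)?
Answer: 120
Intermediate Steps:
Q = 8 (Q = -2 + 10 = 8)
H = -8/3 (H = -4*⅙ + 6*(-⅓) = -⅔ - 2 = -8/3 ≈ -2.6667)
p = 4 (p = 5 + (4 - 1*5) = 5 + (4 - 5) = 5 - 1 = 4)
T = 20/3 (T = 4 - 1*(-8/3) = 4 + 8/3 = 20/3 ≈ 6.6667)
(T*(Q - 1*7))*18 = (20*(8 - 1*7)/3)*18 = (20*(8 - 7)/3)*18 = ((20/3)*1)*18 = (20/3)*18 = 120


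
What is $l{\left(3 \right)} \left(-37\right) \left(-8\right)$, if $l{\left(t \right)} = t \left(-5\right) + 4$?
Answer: $-3256$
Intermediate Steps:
$l{\left(t \right)} = 4 - 5 t$ ($l{\left(t \right)} = - 5 t + 4 = 4 - 5 t$)
$l{\left(3 \right)} \left(-37\right) \left(-8\right) = \left(4 - 15\right) \left(-37\right) \left(-8\right) = \left(-11\right) \left(-37\right) \left(-8\right) = 407 \left(-8\right) = -3256$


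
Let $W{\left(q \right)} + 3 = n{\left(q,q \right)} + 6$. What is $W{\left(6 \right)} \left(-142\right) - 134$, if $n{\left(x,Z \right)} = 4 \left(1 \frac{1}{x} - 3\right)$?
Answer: $\frac{3148}{3} \approx 1049.3$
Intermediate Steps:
$n{\left(x,Z \right)} = -12 + \frac{4}{x}$ ($n{\left(x,Z \right)} = 4 \left(\frac{1}{x} - 3\right) = 4 \left(-3 + \frac{1}{x}\right) = -12 + \frac{4}{x}$)
$W{\left(q \right)} = -9 + \frac{4}{q}$ ($W{\left(q \right)} = -3 + \left(\left(-12 + \frac{4}{q}\right) + 6\right) = -3 - \left(6 - \frac{4}{q}\right) = -9 + \frac{4}{q}$)
$W{\left(6 \right)} \left(-142\right) - 134 = \left(-9 + \frac{4}{6}\right) \left(-142\right) - 134 = \left(-9 + 4 \cdot \frac{1}{6}\right) \left(-142\right) - 134 = \left(-9 + \frac{2}{3}\right) \left(-142\right) - 134 = \left(- \frac{25}{3}\right) \left(-142\right) - 134 = \frac{3550}{3} - 134 = \frac{3148}{3}$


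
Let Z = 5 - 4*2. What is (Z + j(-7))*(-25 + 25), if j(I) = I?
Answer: 0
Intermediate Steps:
Z = -3 (Z = 5 - 8 = -3)
(Z + j(-7))*(-25 + 25) = (-3 - 7)*(-25 + 25) = -10*0 = 0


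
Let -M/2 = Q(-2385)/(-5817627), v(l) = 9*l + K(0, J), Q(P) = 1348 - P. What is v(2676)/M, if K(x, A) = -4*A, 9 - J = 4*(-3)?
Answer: 69811524000/3733 ≈ 1.8701e+7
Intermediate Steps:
J = 21 (J = 9 - 4*(-3) = 9 - 1*(-12) = 9 + 12 = 21)
v(l) = -84 + 9*l (v(l) = 9*l - 4*21 = 9*l - 84 = -84 + 9*l)
M = 7466/5817627 (M = -2*(1348 - 1*(-2385))/(-5817627) = -2*(1348 + 2385)*(-1)/5817627 = -7466*(-1)/5817627 = -2*(-3733/5817627) = 7466/5817627 ≈ 0.0012833)
v(2676)/M = (-84 + 9*2676)/(7466/5817627) = (-84 + 24084)*(5817627/7466) = 24000*(5817627/7466) = 69811524000/3733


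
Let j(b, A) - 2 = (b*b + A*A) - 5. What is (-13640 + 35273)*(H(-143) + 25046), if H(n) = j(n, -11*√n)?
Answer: 609812637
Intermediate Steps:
j(b, A) = -3 + A² + b² (j(b, A) = 2 + ((b*b + A*A) - 5) = 2 + ((b² + A²) - 5) = 2 + ((A² + b²) - 5) = 2 + (-5 + A² + b²) = -3 + A² + b²)
H(n) = -3 + n² + 121*n (H(n) = -3 + (-11*√n)² + n² = -3 + 121*n + n² = -3 + n² + 121*n)
(-13640 + 35273)*(H(-143) + 25046) = (-13640 + 35273)*((-3 + (-143)² + 121*(-143)) + 25046) = 21633*((-3 + 20449 - 17303) + 25046) = 21633*(3143 + 25046) = 21633*28189 = 609812637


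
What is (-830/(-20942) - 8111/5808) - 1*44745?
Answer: -2721275110121/60815568 ≈ -44746.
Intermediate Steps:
(-830/(-20942) - 8111/5808) - 1*44745 = (-830*(-1/20942) - 8111*1/5808) - 44745 = (415/10471 - 8111/5808) - 44745 = -82519961/60815568 - 44745 = -2721275110121/60815568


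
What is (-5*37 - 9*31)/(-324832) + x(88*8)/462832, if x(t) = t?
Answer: 1732171/587275954 ≈ 0.0029495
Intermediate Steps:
(-5*37 - 9*31)/(-324832) + x(88*8)/462832 = (-5*37 - 9*31)/(-324832) + (88*8)/462832 = (-185 - 279)*(-1/324832) + 704*(1/462832) = -464*(-1/324832) + 44/28927 = 29/20302 + 44/28927 = 1732171/587275954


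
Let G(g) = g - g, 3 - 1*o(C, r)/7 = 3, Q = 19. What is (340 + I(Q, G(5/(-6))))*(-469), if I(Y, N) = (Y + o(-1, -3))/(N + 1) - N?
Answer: -168371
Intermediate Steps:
o(C, r) = 0 (o(C, r) = 21 - 7*3 = 21 - 21 = 0)
G(g) = 0
I(Y, N) = -N + Y/(1 + N) (I(Y, N) = (Y + 0)/(N + 1) - N = Y/(1 + N) - N = -N + Y/(1 + N))
(340 + I(Q, G(5/(-6))))*(-469) = (340 + (19 - 1*0 - 1*0**2)/(1 + 0))*(-469) = (340 + (19 + 0 - 1*0)/1)*(-469) = (340 + 1*(19 + 0 + 0))*(-469) = (340 + 1*19)*(-469) = (340 + 19)*(-469) = 359*(-469) = -168371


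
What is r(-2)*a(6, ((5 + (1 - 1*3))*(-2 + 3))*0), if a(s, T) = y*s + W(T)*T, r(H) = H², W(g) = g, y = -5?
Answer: -120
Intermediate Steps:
a(s, T) = T² - 5*s (a(s, T) = -5*s + T*T = -5*s + T² = T² - 5*s)
r(-2)*a(6, ((5 + (1 - 1*3))*(-2 + 3))*0) = (-2)²*((((5 + (1 - 1*3))*(-2 + 3))*0)² - 5*6) = 4*((((5 + (1 - 3))*1)*0)² - 30) = 4*((((5 - 2)*1)*0)² - 30) = 4*(((3*1)*0)² - 30) = 4*((3*0)² - 30) = 4*(0² - 30) = 4*(0 - 30) = 4*(-30) = -120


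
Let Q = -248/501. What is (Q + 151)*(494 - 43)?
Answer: 34006753/501 ≈ 67878.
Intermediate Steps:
Q = -248/501 (Q = -248*1/501 = -248/501 ≈ -0.49501)
(Q + 151)*(494 - 43) = (-248/501 + 151)*(494 - 43) = (75403/501)*451 = 34006753/501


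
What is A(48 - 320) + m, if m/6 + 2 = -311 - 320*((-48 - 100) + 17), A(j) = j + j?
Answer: 249098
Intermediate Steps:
A(j) = 2*j
m = 249642 (m = -12 + 6*(-311 - 320*((-48 - 100) + 17)) = -12 + 6*(-311 - 320*(-148 + 17)) = -12 + 6*(-311 - 320*(-131)) = -12 + 6*(-311 + 41920) = -12 + 6*41609 = -12 + 249654 = 249642)
A(48 - 320) + m = 2*(48 - 320) + 249642 = 2*(-272) + 249642 = -544 + 249642 = 249098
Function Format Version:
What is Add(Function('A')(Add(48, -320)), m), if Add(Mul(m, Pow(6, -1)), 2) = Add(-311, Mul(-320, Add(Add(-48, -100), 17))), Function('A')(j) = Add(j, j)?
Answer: 249098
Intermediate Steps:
Function('A')(j) = Mul(2, j)
m = 249642 (m = Add(-12, Mul(6, Add(-311, Mul(-320, Add(Add(-48, -100), 17))))) = Add(-12, Mul(6, Add(-311, Mul(-320, Add(-148, 17))))) = Add(-12, Mul(6, Add(-311, Mul(-320, -131)))) = Add(-12, Mul(6, Add(-311, 41920))) = Add(-12, Mul(6, 41609)) = Add(-12, 249654) = 249642)
Add(Function('A')(Add(48, -320)), m) = Add(Mul(2, Add(48, -320)), 249642) = Add(Mul(2, -272), 249642) = Add(-544, 249642) = 249098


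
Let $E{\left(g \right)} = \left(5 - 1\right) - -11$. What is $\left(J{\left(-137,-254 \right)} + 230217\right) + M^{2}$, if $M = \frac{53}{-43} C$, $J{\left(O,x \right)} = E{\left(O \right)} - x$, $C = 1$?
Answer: $\frac{426171423}{1849} \approx 2.3049 \cdot 10^{5}$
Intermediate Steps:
$E{\left(g \right)} = 15$ ($E{\left(g \right)} = 4 + 11 = 15$)
$J{\left(O,x \right)} = 15 - x$
$M = - \frac{53}{43}$ ($M = \frac{53}{-43} \cdot 1 = 53 \left(- \frac{1}{43}\right) 1 = \left(- \frac{53}{43}\right) 1 = - \frac{53}{43} \approx -1.2326$)
$\left(J{\left(-137,-254 \right)} + 230217\right) + M^{2} = \left(\left(15 - -254\right) + 230217\right) + \left(- \frac{53}{43}\right)^{2} = \left(\left(15 + 254\right) + 230217\right) + \frac{2809}{1849} = \left(269 + 230217\right) + \frac{2809}{1849} = 230486 + \frac{2809}{1849} = \frac{426171423}{1849}$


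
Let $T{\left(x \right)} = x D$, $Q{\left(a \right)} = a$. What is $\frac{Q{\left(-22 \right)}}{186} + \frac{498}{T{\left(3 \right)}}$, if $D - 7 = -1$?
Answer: $\frac{854}{31} \approx 27.548$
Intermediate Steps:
$D = 6$ ($D = 7 - 1 = 6$)
$T{\left(x \right)} = 6 x$ ($T{\left(x \right)} = x 6 = 6 x$)
$\frac{Q{\left(-22 \right)}}{186} + \frac{498}{T{\left(3 \right)}} = - \frac{22}{186} + \frac{498}{6 \cdot 3} = \left(-22\right) \frac{1}{186} + \frac{498}{18} = - \frac{11}{93} + 498 \cdot \frac{1}{18} = - \frac{11}{93} + \frac{83}{3} = \frac{854}{31}$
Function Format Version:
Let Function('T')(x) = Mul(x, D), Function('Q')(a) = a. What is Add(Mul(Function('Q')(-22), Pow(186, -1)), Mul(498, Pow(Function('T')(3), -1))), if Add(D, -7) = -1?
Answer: Rational(854, 31) ≈ 27.548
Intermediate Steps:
D = 6 (D = Add(7, -1) = 6)
Function('T')(x) = Mul(6, x) (Function('T')(x) = Mul(x, 6) = Mul(6, x))
Add(Mul(Function('Q')(-22), Pow(186, -1)), Mul(498, Pow(Function('T')(3), -1))) = Add(Mul(-22, Pow(186, -1)), Mul(498, Pow(Mul(6, 3), -1))) = Add(Mul(-22, Rational(1, 186)), Mul(498, Pow(18, -1))) = Add(Rational(-11, 93), Mul(498, Rational(1, 18))) = Add(Rational(-11, 93), Rational(83, 3)) = Rational(854, 31)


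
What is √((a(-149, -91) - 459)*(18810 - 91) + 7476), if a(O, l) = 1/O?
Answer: 2*I*√47647068169/149 ≈ 2930.0*I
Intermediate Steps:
√((a(-149, -91) - 459)*(18810 - 91) + 7476) = √((1/(-149) - 459)*(18810 - 91) + 7476) = √((-1/149 - 459)*18719 + 7476) = √(-68392/149*18719 + 7476) = √(-1280229848/149 + 7476) = √(-1279115924/149) = 2*I*√47647068169/149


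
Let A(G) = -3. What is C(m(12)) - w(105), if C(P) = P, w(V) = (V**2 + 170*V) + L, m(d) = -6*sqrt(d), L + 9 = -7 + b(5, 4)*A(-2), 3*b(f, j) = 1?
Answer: -28858 - 12*sqrt(3) ≈ -28879.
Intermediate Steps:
b(f, j) = 1/3 (b(f, j) = (1/3)*1 = 1/3)
L = -17 (L = -9 + (-7 + (1/3)*(-3)) = -9 + (-7 - 1) = -9 - 8 = -17)
w(V) = -17 + V**2 + 170*V (w(V) = (V**2 + 170*V) - 17 = -17 + V**2 + 170*V)
C(m(12)) - w(105) = -12*sqrt(3) - (-17 + 105**2 + 170*105) = -12*sqrt(3) - (-17 + 11025 + 17850) = -12*sqrt(3) - 1*28858 = -12*sqrt(3) - 28858 = -28858 - 12*sqrt(3)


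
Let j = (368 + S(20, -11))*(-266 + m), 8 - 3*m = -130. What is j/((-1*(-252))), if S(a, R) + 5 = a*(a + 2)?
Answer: -44165/63 ≈ -701.03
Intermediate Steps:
m = 46 (m = 8/3 - 1/3*(-130) = 8/3 + 130/3 = 46)
S(a, R) = -5 + a*(2 + a) (S(a, R) = -5 + a*(a + 2) = -5 + a*(2 + a))
j = -176660 (j = (368 + (-5 + 20**2 + 2*20))*(-266 + 46) = (368 + (-5 + 400 + 40))*(-220) = (368 + 435)*(-220) = 803*(-220) = -176660)
j/((-1*(-252))) = -176660/((-1*(-252))) = -176660/252 = -176660*1/252 = -44165/63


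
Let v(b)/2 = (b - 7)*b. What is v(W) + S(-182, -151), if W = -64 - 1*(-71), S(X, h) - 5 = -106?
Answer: -101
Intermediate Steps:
S(X, h) = -101 (S(X, h) = 5 - 106 = -101)
W = 7 (W = -64 + 71 = 7)
v(b) = 2*b*(-7 + b) (v(b) = 2*((b - 7)*b) = 2*((-7 + b)*b) = 2*(b*(-7 + b)) = 2*b*(-7 + b))
v(W) + S(-182, -151) = 2*7*(-7 + 7) - 101 = 2*7*0 - 101 = 0 - 101 = -101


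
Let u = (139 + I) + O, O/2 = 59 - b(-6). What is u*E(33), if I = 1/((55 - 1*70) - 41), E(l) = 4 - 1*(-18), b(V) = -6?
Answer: 165693/28 ≈ 5917.6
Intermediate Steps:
O = 130 (O = 2*(59 - 1*(-6)) = 2*(59 + 6) = 2*65 = 130)
E(l) = 22 (E(l) = 4 + 18 = 22)
I = -1/56 (I = 1/((55 - 70) - 41) = 1/(-15 - 41) = 1/(-56) = -1/56 ≈ -0.017857)
u = 15063/56 (u = (139 - 1/56) + 130 = 7783/56 + 130 = 15063/56 ≈ 268.98)
u*E(33) = (15063/56)*22 = 165693/28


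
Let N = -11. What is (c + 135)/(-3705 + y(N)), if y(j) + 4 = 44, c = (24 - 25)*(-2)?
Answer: -137/3665 ≈ -0.037381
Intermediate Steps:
c = 2 (c = -1*(-2) = 2)
y(j) = 40 (y(j) = -4 + 44 = 40)
(c + 135)/(-3705 + y(N)) = (2 + 135)/(-3705 + 40) = 137/(-3665) = 137*(-1/3665) = -137/3665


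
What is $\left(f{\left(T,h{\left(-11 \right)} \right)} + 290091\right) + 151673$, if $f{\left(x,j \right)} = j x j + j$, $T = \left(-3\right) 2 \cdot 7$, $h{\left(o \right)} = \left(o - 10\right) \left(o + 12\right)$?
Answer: $423221$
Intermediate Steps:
$h{\left(o \right)} = \left(-10 + o\right) \left(12 + o\right)$
$T = -42$ ($T = \left(-6\right) 7 = -42$)
$f{\left(x,j \right)} = j + x j^{2}$ ($f{\left(x,j \right)} = x j^{2} + j = j + x j^{2}$)
$\left(f{\left(T,h{\left(-11 \right)} \right)} + 290091\right) + 151673 = \left(\left(-120 + \left(-11\right)^{2} + 2 \left(-11\right)\right) \left(1 + \left(-120 + \left(-11\right)^{2} + 2 \left(-11\right)\right) \left(-42\right)\right) + 290091\right) + 151673 = \left(\left(-120 + 121 - 22\right) \left(1 + \left(-120 + 121 - 22\right) \left(-42\right)\right) + 290091\right) + 151673 = \left(- 21 \left(1 - -882\right) + 290091\right) + 151673 = \left(- 21 \left(1 + 882\right) + 290091\right) + 151673 = \left(\left(-21\right) 883 + 290091\right) + 151673 = \left(-18543 + 290091\right) + 151673 = 271548 + 151673 = 423221$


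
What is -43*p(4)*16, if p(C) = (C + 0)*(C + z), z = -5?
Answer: 2752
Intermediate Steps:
p(C) = C*(-5 + C) (p(C) = (C + 0)*(C - 5) = C*(-5 + C))
-43*p(4)*16 = -172*(-5 + 4)*16 = -172*(-1)*16 = -43*(-4)*16 = 172*16 = 2752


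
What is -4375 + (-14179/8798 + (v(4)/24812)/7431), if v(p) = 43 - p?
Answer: -1183258818277811/270359566276 ≈ -4376.6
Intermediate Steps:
-4375 + (-14179/8798 + (v(4)/24812)/7431) = -4375 + (-14179/8798 + ((43 - 1*4)/24812)/7431) = -4375 + (-14179*1/8798 + ((43 - 4)*(1/24812))*(1/7431)) = -4375 + (-14179/8798 + (39*(1/24812))*(1/7431)) = -4375 + (-14179/8798 + (39/24812)*(1/7431)) = -4375 + (-14179/8798 + 13/61459324) = -4375 - 435715820311/270359566276 = -1183258818277811/270359566276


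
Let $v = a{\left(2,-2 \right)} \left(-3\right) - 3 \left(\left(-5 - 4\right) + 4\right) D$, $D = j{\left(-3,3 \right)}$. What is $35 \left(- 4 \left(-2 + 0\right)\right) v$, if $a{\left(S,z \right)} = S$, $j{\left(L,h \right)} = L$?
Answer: $75600$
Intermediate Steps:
$D = -3$
$v = 270$ ($v = 2 \left(-3\right) - 3 \left(\left(-5 - 4\right) + 4\right) \left(-3\right) = - 6 - 3 \left(-9 + 4\right) \left(-3\right) = - 6 \left(-3\right) \left(-5\right) \left(-3\right) = - 6 \cdot 15 \left(-3\right) = \left(-6\right) \left(-45\right) = 270$)
$35 \left(- 4 \left(-2 + 0\right)\right) v = 35 \left(- 4 \left(-2 + 0\right)\right) 270 = 35 \left(\left(-4\right) \left(-2\right)\right) 270 = 35 \cdot 8 \cdot 270 = 280 \cdot 270 = 75600$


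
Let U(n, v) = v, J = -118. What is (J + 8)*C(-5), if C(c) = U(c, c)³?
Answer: 13750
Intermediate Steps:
C(c) = c³
(J + 8)*C(-5) = (-118 + 8)*(-5)³ = -110*(-125) = 13750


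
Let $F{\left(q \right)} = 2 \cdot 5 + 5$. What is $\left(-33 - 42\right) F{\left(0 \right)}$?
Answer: $-1125$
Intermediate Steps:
$F{\left(q \right)} = 15$ ($F{\left(q \right)} = 10 + 5 = 15$)
$\left(-33 - 42\right) F{\left(0 \right)} = \left(-33 - 42\right) 15 = \left(-75\right) 15 = -1125$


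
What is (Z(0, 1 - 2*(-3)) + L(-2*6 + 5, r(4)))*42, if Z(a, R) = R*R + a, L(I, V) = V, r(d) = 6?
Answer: 2310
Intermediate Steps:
Z(a, R) = a + R**2 (Z(a, R) = R**2 + a = a + R**2)
(Z(0, 1 - 2*(-3)) + L(-2*6 + 5, r(4)))*42 = ((0 + (1 - 2*(-3))**2) + 6)*42 = ((0 + (1 + 6)**2) + 6)*42 = ((0 + 7**2) + 6)*42 = ((0 + 49) + 6)*42 = (49 + 6)*42 = 55*42 = 2310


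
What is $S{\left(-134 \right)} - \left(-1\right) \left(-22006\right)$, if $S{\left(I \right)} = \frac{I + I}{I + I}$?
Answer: $-22005$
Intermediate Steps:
$S{\left(I \right)} = 1$ ($S{\left(I \right)} = \frac{2 I}{2 I} = 2 I \frac{1}{2 I} = 1$)
$S{\left(-134 \right)} - \left(-1\right) \left(-22006\right) = 1 - \left(-1\right) \left(-22006\right) = 1 - 22006 = -22005$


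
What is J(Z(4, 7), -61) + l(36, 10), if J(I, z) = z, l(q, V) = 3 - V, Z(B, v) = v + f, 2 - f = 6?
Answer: -68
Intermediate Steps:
f = -4 (f = 2 - 1*6 = 2 - 6 = -4)
Z(B, v) = -4 + v (Z(B, v) = v - 4 = -4 + v)
J(Z(4, 7), -61) + l(36, 10) = -61 + (3 - 1*10) = -61 + (3 - 10) = -61 - 7 = -68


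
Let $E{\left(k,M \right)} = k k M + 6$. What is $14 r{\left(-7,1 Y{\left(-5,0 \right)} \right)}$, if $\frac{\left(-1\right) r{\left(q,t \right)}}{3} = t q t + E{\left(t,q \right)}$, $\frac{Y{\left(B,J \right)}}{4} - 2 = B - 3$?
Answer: $338436$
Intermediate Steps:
$Y{\left(B,J \right)} = -4 + 4 B$ ($Y{\left(B,J \right)} = 8 + 4 \left(B - 3\right) = 8 + 4 \left(-3 + B\right) = 8 + \left(-12 + 4 B\right) = -4 + 4 B$)
$E{\left(k,M \right)} = 6 + M k^{2}$ ($E{\left(k,M \right)} = k^{2} M + 6 = M k^{2} + 6 = 6 + M k^{2}$)
$r{\left(q,t \right)} = -18 - 6 q t^{2}$ ($r{\left(q,t \right)} = - 3 \left(t q t + \left(6 + q t^{2}\right)\right) = - 3 \left(q t t + \left(6 + q t^{2}\right)\right) = - 3 \left(q t^{2} + \left(6 + q t^{2}\right)\right) = - 3 \left(6 + 2 q t^{2}\right) = -18 - 6 q t^{2}$)
$14 r{\left(-7,1 Y{\left(-5,0 \right)} \right)} = 14 \left(-18 - - 42 \left(1 \left(-4 + 4 \left(-5\right)\right)\right)^{2}\right) = 14 \left(-18 - - 42 \left(1 \left(-4 - 20\right)\right)^{2}\right) = 14 \left(-18 - - 42 \left(1 \left(-24\right)\right)^{2}\right) = 14 \left(-18 - - 42 \left(-24\right)^{2}\right) = 14 \left(-18 - \left(-42\right) 576\right) = 14 \left(-18 + 24192\right) = 14 \cdot 24174 = 338436$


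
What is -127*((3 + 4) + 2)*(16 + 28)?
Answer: -50292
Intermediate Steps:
-127*((3 + 4) + 2)*(16 + 28) = -127*(7 + 2)*44 = -1143*44 = -127*396 = -50292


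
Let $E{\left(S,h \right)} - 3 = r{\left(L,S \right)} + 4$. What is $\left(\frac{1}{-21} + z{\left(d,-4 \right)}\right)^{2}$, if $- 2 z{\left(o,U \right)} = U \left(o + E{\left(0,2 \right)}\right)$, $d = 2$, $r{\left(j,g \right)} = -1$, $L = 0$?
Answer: $\frac{112225}{441} \approx 254.48$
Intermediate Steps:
$E{\left(S,h \right)} = 6$ ($E{\left(S,h \right)} = 3 + \left(-1 + 4\right) = 3 + 3 = 6$)
$z{\left(o,U \right)} = - \frac{U \left(6 + o\right)}{2}$ ($z{\left(o,U \right)} = - \frac{U \left(o + 6\right)}{2} = - \frac{U \left(6 + o\right)}{2}$)
$\left(\frac{1}{-21} + z{\left(d,-4 \right)}\right)^{2} = \left(\frac{1}{-21} - - 2 \left(6 + 2\right)\right)^{2} = \left(- \frac{1}{21} - \left(-2\right) 8\right)^{2} = \left(- \frac{1}{21} + 16\right)^{2} = \left(\frac{335}{21}\right)^{2} = \frac{112225}{441}$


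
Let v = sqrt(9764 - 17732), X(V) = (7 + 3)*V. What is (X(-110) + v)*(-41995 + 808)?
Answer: 45305700 - 164748*I*sqrt(498) ≈ 4.5306e+7 - 3.6765e+6*I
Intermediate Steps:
X(V) = 10*V
v = 4*I*sqrt(498) (v = sqrt(-7968) = 4*I*sqrt(498) ≈ 89.264*I)
(X(-110) + v)*(-41995 + 808) = (10*(-110) + 4*I*sqrt(498))*(-41995 + 808) = (-1100 + 4*I*sqrt(498))*(-41187) = 45305700 - 164748*I*sqrt(498)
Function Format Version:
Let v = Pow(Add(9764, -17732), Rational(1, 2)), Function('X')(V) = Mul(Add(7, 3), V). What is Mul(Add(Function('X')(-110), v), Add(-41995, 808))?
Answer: Add(45305700, Mul(-164748, I, Pow(498, Rational(1, 2)))) ≈ Add(4.5306e+7, Mul(-3.6765e+6, I))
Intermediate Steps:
Function('X')(V) = Mul(10, V)
v = Mul(4, I, Pow(498, Rational(1, 2))) (v = Pow(-7968, Rational(1, 2)) = Mul(4, I, Pow(498, Rational(1, 2))) ≈ Mul(89.264, I))
Mul(Add(Function('X')(-110), v), Add(-41995, 808)) = Mul(Add(Mul(10, -110), Mul(4, I, Pow(498, Rational(1, 2)))), Add(-41995, 808)) = Mul(Add(-1100, Mul(4, I, Pow(498, Rational(1, 2)))), -41187) = Add(45305700, Mul(-164748, I, Pow(498, Rational(1, 2))))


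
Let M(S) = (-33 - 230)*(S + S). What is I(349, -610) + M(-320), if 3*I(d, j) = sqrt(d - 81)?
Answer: 168320 + 2*sqrt(67)/3 ≈ 1.6833e+5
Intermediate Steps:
I(d, j) = sqrt(-81 + d)/3 (I(d, j) = sqrt(d - 81)/3 = sqrt(-81 + d)/3)
M(S) = -526*S
I(349, -610) + M(-320) = sqrt(-81 + 349)/3 - 526*(-320) = sqrt(268)/3 + 168320 = (2*sqrt(67))/3 + 168320 = 2*sqrt(67)/3 + 168320 = 168320 + 2*sqrt(67)/3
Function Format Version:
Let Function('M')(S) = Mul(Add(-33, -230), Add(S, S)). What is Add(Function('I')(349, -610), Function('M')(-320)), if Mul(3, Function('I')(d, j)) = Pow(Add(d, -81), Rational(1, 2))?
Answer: Add(168320, Mul(Rational(2, 3), Pow(67, Rational(1, 2)))) ≈ 1.6833e+5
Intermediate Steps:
Function('I')(d, j) = Mul(Rational(1, 3), Pow(Add(-81, d), Rational(1, 2))) (Function('I')(d, j) = Mul(Rational(1, 3), Pow(Add(d, -81), Rational(1, 2))) = Mul(Rational(1, 3), Pow(Add(-81, d), Rational(1, 2))))
Function('M')(S) = Mul(-526, S) (Function('M')(S) = Mul(-263, Mul(2, S)) = Mul(-526, S))
Add(Function('I')(349, -610), Function('M')(-320)) = Add(Mul(Rational(1, 3), Pow(Add(-81, 349), Rational(1, 2))), Mul(-526, -320)) = Add(Mul(Rational(1, 3), Pow(268, Rational(1, 2))), 168320) = Add(Mul(Rational(1, 3), Mul(2, Pow(67, Rational(1, 2)))), 168320) = Add(Mul(Rational(2, 3), Pow(67, Rational(1, 2))), 168320) = Add(168320, Mul(Rational(2, 3), Pow(67, Rational(1, 2))))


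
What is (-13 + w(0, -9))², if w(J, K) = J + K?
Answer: 484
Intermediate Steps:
(-13 + w(0, -9))² = (-13 + (0 - 9))² = (-13 - 9)² = (-22)² = 484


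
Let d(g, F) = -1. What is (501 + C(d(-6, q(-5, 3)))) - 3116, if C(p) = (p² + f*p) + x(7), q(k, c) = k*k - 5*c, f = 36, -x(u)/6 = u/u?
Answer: -2656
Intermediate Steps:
x(u) = -6 (x(u) = -6*u/u = -6*1 = -6)
q(k, c) = k² - 5*c
C(p) = -6 + p² + 36*p (C(p) = (p² + 36*p) - 6 = -6 + p² + 36*p)
(501 + C(d(-6, q(-5, 3)))) - 3116 = (501 + (-6 + (-1)² + 36*(-1))) - 3116 = (501 + (-6 + 1 - 36)) - 3116 = (501 - 41) - 3116 = 460 - 3116 = -2656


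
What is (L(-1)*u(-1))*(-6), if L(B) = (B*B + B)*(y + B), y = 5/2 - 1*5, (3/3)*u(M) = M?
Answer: 0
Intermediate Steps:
u(M) = M
y = -5/2 (y = 5*(½) - 5 = 5/2 - 5 = -5/2 ≈ -2.5000)
L(B) = (-5/2 + B)*(B + B²) (L(B) = (B*B + B)*(-5/2 + B) = (B² + B)*(-5/2 + B) = (B + B²)*(-5/2 + B) = (-5/2 + B)*(B + B²))
(L(-1)*u(-1))*(-6) = (((½)*(-1)*(-5 - 3*(-1) + 2*(-1)²))*(-1))*(-6) = (((½)*(-1)*(-5 + 3 + 2*1))*(-1))*(-6) = (((½)*(-1)*(-5 + 3 + 2))*(-1))*(-6) = (((½)*(-1)*0)*(-1))*(-6) = (0*(-1))*(-6) = 0*(-6) = 0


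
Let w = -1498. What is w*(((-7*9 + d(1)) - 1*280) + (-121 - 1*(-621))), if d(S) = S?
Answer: -236684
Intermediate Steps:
w*(((-7*9 + d(1)) - 1*280) + (-121 - 1*(-621))) = -1498*(((-7*9 + 1) - 1*280) + (-121 - 1*(-621))) = -1498*(((-63 + 1) - 280) + (-121 + 621)) = -1498*((-62 - 280) + 500) = -1498*(-342 + 500) = -1498*158 = -236684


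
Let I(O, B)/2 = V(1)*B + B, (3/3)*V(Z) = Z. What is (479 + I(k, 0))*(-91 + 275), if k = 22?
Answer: 88136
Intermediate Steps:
V(Z) = Z
I(O, B) = 4*B (I(O, B) = 2*(1*B + B) = 2*(B + B) = 2*(2*B) = 4*B)
(479 + I(k, 0))*(-91 + 275) = (479 + 4*0)*(-91 + 275) = (479 + 0)*184 = 479*184 = 88136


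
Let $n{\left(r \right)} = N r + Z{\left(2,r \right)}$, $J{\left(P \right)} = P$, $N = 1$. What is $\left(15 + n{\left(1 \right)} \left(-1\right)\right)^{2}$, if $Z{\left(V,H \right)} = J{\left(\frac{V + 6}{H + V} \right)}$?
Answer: $\frac{1156}{9} \approx 128.44$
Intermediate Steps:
$Z{\left(V,H \right)} = \frac{6 + V}{H + V}$ ($Z{\left(V,H \right)} = \frac{V + 6}{H + V} = \frac{6 + V}{H + V}$)
$n{\left(r \right)} = r + \frac{8}{2 + r}$ ($n{\left(r \right)} = 1 r + \frac{6 + 2}{r + 2} = r + \frac{1}{2 + r} 8 = r + \frac{8}{2 + r}$)
$\left(15 + n{\left(1 \right)} \left(-1\right)\right)^{2} = \left(15 + \frac{8 + 1 \left(2 + 1\right)}{2 + 1} \left(-1\right)\right)^{2} = \left(15 + \frac{8 + 1 \cdot 3}{3} \left(-1\right)\right)^{2} = \left(15 + \frac{8 + 3}{3} \left(-1\right)\right)^{2} = \left(15 + \frac{1}{3} \cdot 11 \left(-1\right)\right)^{2} = \left(15 + \frac{11}{3} \left(-1\right)\right)^{2} = \left(15 - \frac{11}{3}\right)^{2} = \left(\frac{34}{3}\right)^{2} = \frac{1156}{9}$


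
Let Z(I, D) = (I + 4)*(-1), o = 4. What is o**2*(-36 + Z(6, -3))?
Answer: -736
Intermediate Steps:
Z(I, D) = -4 - I (Z(I, D) = (4 + I)*(-1) = -4 - I)
o**2*(-36 + Z(6, -3)) = 4**2*(-36 + (-4 - 1*6)) = 16*(-36 + (-4 - 6)) = 16*(-36 - 10) = 16*(-46) = -736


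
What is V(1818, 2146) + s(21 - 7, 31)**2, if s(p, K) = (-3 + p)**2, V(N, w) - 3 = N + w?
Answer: 18608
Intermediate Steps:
V(N, w) = 3 + N + w (V(N, w) = 3 + (N + w) = 3 + N + w)
V(1818, 2146) + s(21 - 7, 31)**2 = (3 + 1818 + 2146) + ((-3 + (21 - 7))**2)**2 = 3967 + ((-3 + 14)**2)**2 = 3967 + (11**2)**2 = 3967 + 121**2 = 3967 + 14641 = 18608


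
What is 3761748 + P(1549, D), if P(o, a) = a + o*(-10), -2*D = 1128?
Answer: 3745694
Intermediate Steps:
D = -564 (D = -½*1128 = -564)
P(o, a) = a - 10*o
3761748 + P(1549, D) = 3761748 + (-564 - 10*1549) = 3761748 + (-564 - 15490) = 3761748 - 16054 = 3745694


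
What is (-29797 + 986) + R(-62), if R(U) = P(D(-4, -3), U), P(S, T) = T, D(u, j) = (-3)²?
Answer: -28873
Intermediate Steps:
D(u, j) = 9
R(U) = U
(-29797 + 986) + R(-62) = (-29797 + 986) - 62 = -28811 - 62 = -28873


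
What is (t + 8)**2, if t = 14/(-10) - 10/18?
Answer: 73984/2025 ≈ 36.535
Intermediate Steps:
t = -88/45 (t = 14*(-1/10) - 10*1/18 = -7/5 - 5/9 = -88/45 ≈ -1.9556)
(t + 8)**2 = (-88/45 + 8)**2 = (272/45)**2 = 73984/2025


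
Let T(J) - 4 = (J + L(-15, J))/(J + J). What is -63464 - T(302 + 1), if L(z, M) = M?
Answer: -63469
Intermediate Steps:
T(J) = 5 (T(J) = 4 + (J + J)/(J + J) = 4 + (2*J)/((2*J)) = 4 + (2*J)*(1/(2*J)) = 4 + 1 = 5)
-63464 - T(302 + 1) = -63464 - 1*5 = -63464 - 5 = -63469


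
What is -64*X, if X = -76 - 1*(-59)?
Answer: 1088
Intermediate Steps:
X = -17 (X = -76 + 59 = -17)
-64*X = -64*(-17) = 1088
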